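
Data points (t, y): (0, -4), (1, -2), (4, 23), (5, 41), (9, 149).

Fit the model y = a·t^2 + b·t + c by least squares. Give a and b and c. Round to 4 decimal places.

a = 2.0290, b = -1.3167, c = -3.5095

With design matrix X, XᵀX = [[7443, 919, 123]; [919, 123, 19]; [123, 19, 5]] and Xᵀy = [13460, 1636, 207]ᵀ.
Solving the 3×3 system (Gaussian elimination) gives a = 51869/25564, b = -33661/25564, c = -2039/581.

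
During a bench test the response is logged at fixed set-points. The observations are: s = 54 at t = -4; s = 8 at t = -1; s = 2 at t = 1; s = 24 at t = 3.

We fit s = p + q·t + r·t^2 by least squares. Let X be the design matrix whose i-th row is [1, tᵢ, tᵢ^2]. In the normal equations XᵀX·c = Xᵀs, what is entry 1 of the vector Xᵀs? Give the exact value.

Entry 1 ↔ basis 1, so (Xᵀs)_{1} = Σᵢ sᵢ = (1)·(54) + (1)·(8) + (1)·(2) + (1)·(24) = 88.

88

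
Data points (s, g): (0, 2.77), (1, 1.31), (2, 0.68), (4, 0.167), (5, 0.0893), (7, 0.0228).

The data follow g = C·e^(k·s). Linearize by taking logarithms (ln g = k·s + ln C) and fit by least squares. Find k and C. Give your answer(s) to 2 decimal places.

Let Y = ln g. Fitting Y = k·s + ln C by least squares:
Σs = 19.0000, Σ(s)² = 95.0000, Σln g = -7.0833, Σs·ln g = -46.2061.
Normal system: [[95.0000, 19.0000]; [19.0000, 6]]·[k, ln C]ᵀ = [-46.2061, -7.0833]ᵀ.
Δ = 95.0000·6 − (19.0000)² = 209.0000; k = (-46.2061·6 − 19.0000·-7.0833)/209.0000 = -0.68255, ln C = (95.0000·-7.0833 − 19.0000·-46.2061)/209.0000 = 0.98087, so C = exp(0.98087) = 2.66678.

k = -0.68, C = 2.67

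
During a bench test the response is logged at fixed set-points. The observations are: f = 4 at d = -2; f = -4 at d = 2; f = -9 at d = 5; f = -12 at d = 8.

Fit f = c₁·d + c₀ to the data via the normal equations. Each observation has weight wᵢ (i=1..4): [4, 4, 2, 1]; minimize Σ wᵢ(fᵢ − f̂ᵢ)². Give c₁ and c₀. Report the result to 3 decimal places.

Compute the Gram sums: Σwᵢ·d·d = 146, Σwᵢ·d = 18, Σwᵢ·1 = 11.
Right-hand side: Σwᵢ·d·f = -250, Σwᵢ·f = -30.
So XᵀWX·[c₁, c₀]ᵀ = XᵀWf: [[146, 18]; [18, 11]]·[c₁, c₀]ᵀ = [-250, -30]ᵀ.
Eliminating c₀: 11·(row 1) − 18·(row 2) gives 1282·c₁ = 11·(-250) − 18·(-30) = -2210, so c₁ = -1105/641.
Then c₀ = ((-30) − 18·(-1105/641))/11 = 60/641.

c₁ = -1.724, c₀ = 0.094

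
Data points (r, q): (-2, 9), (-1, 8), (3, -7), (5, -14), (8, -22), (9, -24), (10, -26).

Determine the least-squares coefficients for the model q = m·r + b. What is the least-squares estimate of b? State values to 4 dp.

From the data, Σr·r = 284, Σr = 32, Σ1 = 7.
And Σr·q = -769, Σq = -76.
So XᵀX·[m, b]ᵀ = Xᵀq: [[284, 32]; [32, 7]]·[m, b]ᵀ = [-769, -76]ᵀ.
Δ = 284·7 − 32² = 964.
m = ((-769)·7 − 32·(-76))/964 = -2951/964; b = (284·(-76) − 32·(-769))/964 = 756/241.

b = 3.1369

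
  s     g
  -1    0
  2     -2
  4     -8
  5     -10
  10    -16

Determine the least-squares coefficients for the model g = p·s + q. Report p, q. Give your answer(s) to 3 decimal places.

The normal equations are: 146·p + 20·q = -246;  20·p + 5·q = -36.
Δ = 146·5 − 20² = 330.
p = ((-246)·5 − 20·(-36))/330 = -17/11; q = (146·(-36) − 20·(-246))/330 = -56/55.

p = -1.545, q = -1.018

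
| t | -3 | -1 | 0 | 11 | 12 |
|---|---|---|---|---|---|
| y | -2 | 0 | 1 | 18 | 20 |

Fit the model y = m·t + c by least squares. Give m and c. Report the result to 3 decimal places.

Normal-equation sums: Σt·t = 275, Σt = 19, Σ1 = 5.
And Σt·y = 444, Σy = 37.
Normal equations: [[275, 19]; [19, 5]]·[m, c]ᵀ = [444, 37]ᵀ.
Determinant 275·5 − 19² = 1014.
m = (444·5 − 19·37)/1014 = 1517/1014; c = (275·37 − 19·444)/1014 = 1739/1014.

m = 1.496, c = 1.715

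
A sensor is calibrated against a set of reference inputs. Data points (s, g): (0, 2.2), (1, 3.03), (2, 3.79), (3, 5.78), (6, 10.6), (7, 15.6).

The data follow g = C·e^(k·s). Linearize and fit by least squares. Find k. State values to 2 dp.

Linearized form: ln g = k·s + ln C. From the 6 transformed points,
Sums: Σs = 19.0000, Σ(s)² = 99.0000, Σln g = 10.0919, Σs·ln g = 42.4325.
Normal system: [[99.0000, 19.0000]; [19.0000, 6]]·[k, ln C]ᵀ = [42.4325, 10.0919]ᵀ.
Solving (det = 233.0000): k = 0.26974, ln C = 0.82782.

k = 0.27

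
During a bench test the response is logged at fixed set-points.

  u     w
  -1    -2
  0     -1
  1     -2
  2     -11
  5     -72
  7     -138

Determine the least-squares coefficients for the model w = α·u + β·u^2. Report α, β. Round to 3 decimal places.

Normal-equation sums: Σu·u = 80, Σu·u^2 = 476, Σu^2·u^2 = 3044.
For Aᵀw: Σu·w = -1348, Σu^2·w = -8610.
AᵀA·[α, β]ᵀ = Aᵀw becomes [[80, 476]; [476, 3044]]·[α, β]ᵀ = [-1348, -8610]ᵀ.
Eliminating β: 3044·(row 1) − 476·(row 2) gives 16944·α = 3044·(-1348) − 476·(-8610) = -4952, so α = -619/2118.
Then β = ((-8610) − 476·(-619/2118))/3044 = -2947/1059.

α = -0.292, β = -2.783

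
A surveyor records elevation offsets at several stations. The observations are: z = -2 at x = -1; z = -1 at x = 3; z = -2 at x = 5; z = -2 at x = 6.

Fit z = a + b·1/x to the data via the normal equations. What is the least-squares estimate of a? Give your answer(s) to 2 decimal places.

Setting ∂/∂a … = 0 gives: 4·a + (-3/10)·b = -7;  (-3/10)·a + (1061/900)·b = 14/15.
(Σ1 = 4, Σ1/x = -3/10, Σ1/x·1/x = 1061/900, Σz = -7, Σ1/x·z = 14/15.)
Δ = 4·(1061/900) − (-3/10)² = 4163/900.
a = ((-7)·(1061/900) − (-3/10)·(14/15))/(4163/900) = -7175/4163; b = (4·(14/15) − (-3/10)·(-7))/(4163/900) = 1470/4163.

a = -1.72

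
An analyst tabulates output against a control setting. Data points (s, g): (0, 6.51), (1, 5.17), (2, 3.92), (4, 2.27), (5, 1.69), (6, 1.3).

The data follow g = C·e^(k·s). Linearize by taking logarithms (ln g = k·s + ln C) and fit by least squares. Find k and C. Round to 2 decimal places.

k = -0.27, C = 6.67

Let Y = ln g. Fitting Y = k·s + ln C by least squares:
Σs = 18.0000, Σ(s)² = 82.0000, Σln g = 6.4892, Σs·ln g = 11.8520.
Normal system: [[82.0000, 18.0000]; [18.0000, 6]]·[k, ln C]ᵀ = [11.8520, 6.4892]ᵀ.
Slope k = (n·Σs·ln g − Σs·Σln g)/(n·Σ(s)² − (Σs)²) = (6·11.8520 − 18.0000·6.4892)/168.0000 = -0.27198; ln C = (Σln g − k·Σs)/n = 1.89748, so C = exp(1.89748) = 6.66906.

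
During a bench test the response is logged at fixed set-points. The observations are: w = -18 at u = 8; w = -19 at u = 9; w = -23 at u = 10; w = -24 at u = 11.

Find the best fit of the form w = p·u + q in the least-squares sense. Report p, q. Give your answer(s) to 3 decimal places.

p = -2.200, q = -0.100

Forming MᵀM = [[366, 38]; [38, 4]] and Mᵀw = [-809, -84]ᵀ gives MᵀM·[p, q]ᵀ = Mᵀw.
Determinant 366·4 − 38² = 20.
p = ((-809)·4 − 38·(-84))/20 = -11/5; q = (366·(-84) − 38·(-809))/20 = -1/10.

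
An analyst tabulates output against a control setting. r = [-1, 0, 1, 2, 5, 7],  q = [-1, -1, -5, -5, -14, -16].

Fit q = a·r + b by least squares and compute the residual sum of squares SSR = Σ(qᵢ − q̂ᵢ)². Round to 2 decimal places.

Entries of AᵀA: Σr·r = 80, Σr = 14, Σ1 = 6.
Right-hand side: Σr·q = -196, Σq = -42.
AᵀA·[a, b]ᵀ = Aᵀq becomes [[80, 14]; [14, 6]]·[a, b]ᵀ = [-196, -42]ᵀ.
Eliminating b: 6·(row 1) − 14·(row 2) gives 284·a = 6·(-196) − 14·(-42) = -588, so a = -147/71.
Then b = ((-42) − 14·(-147/71))/6 = -154/71.
Residuals: -64/71, 83/71, -54/71, 93/71, -105/71, 47/71; SSR = 504/71.

SSR = 7.10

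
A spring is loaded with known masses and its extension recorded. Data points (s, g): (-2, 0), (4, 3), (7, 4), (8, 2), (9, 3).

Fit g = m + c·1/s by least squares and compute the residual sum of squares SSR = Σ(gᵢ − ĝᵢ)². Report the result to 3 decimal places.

SSR = 2.083

AᵀA·[m, c]ᵀ = Aᵀg reads: 5·m + (65/504)·c = 12;  (65/504)·m + (91669/254016)·c = 40/21.
(Σ1 = 5, Σ1/s = 65/504, Σ1/s·1/s = 91669/254016, Σg = 12, Σ1/s·g = 40/21.)
Eliminating c: (91669/254016)·(row 1) − (65/504)·(row 2) gives (56765/31752)·m = (91669/254016)·12 − (65/504)·(40/21) = 28823/7056, so m = 259407/113530.
Then c = ((40/21) − (65/504)·(259407/113530))/(91669/254016) = 50652/11353.
Residuals: -6147/113530, -45447/113530, 122353/113530, -47831/56765, 24903/113530; SSR = 118228/56765.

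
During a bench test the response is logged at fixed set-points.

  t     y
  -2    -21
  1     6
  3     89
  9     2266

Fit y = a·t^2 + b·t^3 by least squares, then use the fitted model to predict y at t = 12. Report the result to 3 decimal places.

Sums needed: Σt^2·t^2 = 6659, Σt^2·t^3 = 59261, Σt^3·t^3 = 532235.
Moment sums: Σt^2·y = 184269, Σt^3·y = 1654491.
MᵀM·[a, b]ᵀ = Mᵀy becomes [[6659, 59261]; [59261, 532235]]·[a, b]ᵀ = [184269, 1654491]ᵀ.
Eliminating b: 532235·(row 1) − 59261·(row 2) gives 32286744·a = 532235·184269 − 59261·1654491 = 27620064, so a = 13228/15463.
Then b = (1654491 − 59261·(13228/15463))/532235 = 46595/15463.
At t = 12: ŷ = (13228/15463)·(144) + (46595/15463)·(1728) = 82420992/15463.

ŷ = 5330.207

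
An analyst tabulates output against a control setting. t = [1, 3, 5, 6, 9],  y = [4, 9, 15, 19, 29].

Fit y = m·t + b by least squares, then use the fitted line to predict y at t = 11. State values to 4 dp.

ŷ = 34.7772

Sums needed: Σt·t = 152, Σt = 24, Σ1 = 5.
Right-hand side: Σt·y = 481, Σy = 76.
det = 152·5 − 24² = 184.
m = (481·5 − 24·76)/184 = 581/184; b = (152·76 − 24·481)/184 = 1/23.
At t = 11: ŷ = (581/184)·(11) + (1/23)·(1) = 6399/184.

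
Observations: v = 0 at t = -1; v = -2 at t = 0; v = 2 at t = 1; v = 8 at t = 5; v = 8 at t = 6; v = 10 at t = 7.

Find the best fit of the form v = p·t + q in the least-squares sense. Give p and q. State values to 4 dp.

p = 1.4138, q = 0.0920

Forming AᵀA = [[112, 18]; [18, 6]] and Aᵀv = [160, 26]ᵀ gives AᵀA·[p, q]ᵀ = Aᵀv.
Eliminating q: 6·(row 1) − 18·(row 2) gives 348·p = 6·160 − 18·26 = 492, so p = 41/29.
Then q = (26 − 18·(41/29))/6 = 8/87.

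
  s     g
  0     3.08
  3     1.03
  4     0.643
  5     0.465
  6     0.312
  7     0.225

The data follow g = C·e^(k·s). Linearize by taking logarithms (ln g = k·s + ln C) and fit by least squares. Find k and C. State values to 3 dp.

With ln gᵢ as the transformed response and sᵢ as the regressor:
Σs = 25.0000, Σ(s)² = 135.0000, Σln g = -2.7092, Σs·ln g = -22.9365.
Equations: 135.0000·k + 25.0000·ln C = -22.9365;  25.0000·k + 6·ln C = -2.7092.
Solving (det = 185.0000): k = -0.37777, ln C = 1.12250, so C = exp(1.12250) = 3.07253.

k = -0.378, C = 3.073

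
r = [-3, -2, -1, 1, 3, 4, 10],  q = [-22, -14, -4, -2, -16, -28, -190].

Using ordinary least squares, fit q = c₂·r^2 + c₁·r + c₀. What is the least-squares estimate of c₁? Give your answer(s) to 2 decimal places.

Compute the Gram sums: Σr^2·r^2 = 10436, Σr^2·r = 1056, Σr^2 = 140, Σr·r = 140, Σr = 12, Σ1 = 7.
Right-hand side: Σr^2·q = -19852, Σr·q = -1964, Σq = -276.
Solving the 3×3 system (Gaussian elimination) gives c₂ = -3233/1607, c₁ = 2029/1607, c₀ = -2180/1607.

c₁ = 1.26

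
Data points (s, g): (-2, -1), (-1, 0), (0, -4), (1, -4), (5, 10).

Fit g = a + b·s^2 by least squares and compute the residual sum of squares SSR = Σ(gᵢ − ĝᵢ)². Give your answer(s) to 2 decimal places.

SSR = 9.46

Normal-equation sums: Σ1 = 5, Σs^2 = 31, Σs^2·s^2 = 643.
For Mᵀg: Σg = 1, Σs^2·g = 242.
Determinant 5·643 − 31² = 2254.
a = (1·643 − 31·242)/2254 = -6859/2254; b = (5·242 − 31·1)/2254 = 1179/2254.
Residuals: -111/2254, 2840/1127, -2157/2254, -1668/1127, -38/1127; SSR = 21323/2254.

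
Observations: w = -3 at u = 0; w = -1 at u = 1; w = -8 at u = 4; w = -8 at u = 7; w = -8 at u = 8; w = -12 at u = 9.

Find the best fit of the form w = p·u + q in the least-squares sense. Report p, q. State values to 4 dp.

p = -0.9553, q = -2.0494

Compute the Gram sums: Σu·u = 211, Σu = 29, Σ1 = 6.
And Σu·w = -261, Σw = -40.
AᵀA·[p, q]ᵀ = Aᵀw becomes [[211, 29]; [29, 6]]·[p, q]ᵀ = [-261, -40]ᵀ.
Eliminating q: 6·(row 1) − 29·(row 2) gives 425·p = 6·(-261) − 29·(-40) = -406, so p = -406/425.
Then q = ((-40) − 29·(-406/425))/6 = -871/425.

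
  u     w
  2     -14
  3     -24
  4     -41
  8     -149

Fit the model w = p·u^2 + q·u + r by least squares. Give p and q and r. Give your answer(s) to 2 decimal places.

p = -2.29, q = 0.30, r = -5.12

MᵀM·[p, q, r]ᵀ = Mᵀw reads: 4449·p + 611·q + 93·r = -10464;  611·p + 93·q + 17·r = -1456;  93·p + 17·q + 4·r = -228.
(Σu^2·u^2 = 4449, Σu^2·u = 611, Σu^2 = 93, Σu·u = 93, Σu = 17, Σ1 = 4, Σu^2·w = -10464, Σu·w = -1456, Σw = -228.)
Inverting the 3×3 Gram matrix, [p, q, r]ᵀ = [-1031/451, 135/451, -210/41]ᵀ.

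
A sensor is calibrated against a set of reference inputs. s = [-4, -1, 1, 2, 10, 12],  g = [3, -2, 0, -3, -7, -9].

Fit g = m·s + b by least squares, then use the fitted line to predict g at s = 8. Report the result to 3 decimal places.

The normal system XᵀX·[m, b]ᵀ = Xᵀg is [[266, 20]; [20, 6]]·[m, b]ᵀ = [-194, -18]ᵀ.
Eliminating b: 6·(row 1) − 20·(row 2) gives 1196·m = 6·(-194) − 20·(-18) = -804, so m = -201/299.
Then b = ((-18) − 20·(-201/299))/6 = -227/299.
At s = 8: ĝ = (-201/299)·(8) + (-227/299)·(1) = -1835/299.

ĝ = -6.137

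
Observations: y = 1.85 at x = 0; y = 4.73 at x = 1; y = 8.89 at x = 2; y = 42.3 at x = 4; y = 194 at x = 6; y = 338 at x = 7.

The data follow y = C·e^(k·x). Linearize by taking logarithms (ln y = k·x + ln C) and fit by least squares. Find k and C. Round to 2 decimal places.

k = 0.75, C = 2.04

Let Y = ln y. Fitting Y = k·x + ln C by least squares:
Σx = 20.0000, Σ(x)² = 106.0000, Σln y = 19.1897, Σx·ln y = 93.2714.
Normal system: [[106.0000, 20.0000]; [20.0000, 6]]·[k, ln C]ᵀ = [93.2714, 19.1897]ᵀ.
Δ = 106.0000·6 − (20.0000)² = 236.0000; k = (93.2714·6 − 20.0000·19.1897)/236.0000 = 0.74506, ln C = (106.0000·19.1897 − 20.0000·93.2714)/236.0000 = 0.71476, so C = exp(0.71476) = 2.04370.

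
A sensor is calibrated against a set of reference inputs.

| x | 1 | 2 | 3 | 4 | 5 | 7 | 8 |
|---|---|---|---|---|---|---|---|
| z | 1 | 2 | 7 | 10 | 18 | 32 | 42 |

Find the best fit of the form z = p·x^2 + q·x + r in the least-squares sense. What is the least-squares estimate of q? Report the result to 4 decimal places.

The normal equations are: 7476·p + 1080·q + 168·r = 4938;  1080·p + 168·q + 30·r = 716;  168·p + 30·q + 7·r = 112.
Inverting the 3×3 Gram matrix, [p, q, r]ᵀ = [365/602, 58/129, -144/301]ᵀ.

q = 0.4496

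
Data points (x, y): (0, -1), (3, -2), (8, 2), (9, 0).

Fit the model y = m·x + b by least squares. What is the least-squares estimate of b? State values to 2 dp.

Normal-equation sums: Σx·x = 154, Σx = 20, Σ1 = 4.
Moment sums: Σx·y = 10, Σy = -1.
Normal equations: [[154, 20]; [20, 4]]·[m, b]ᵀ = [10, -1]ᵀ.
Determinant 154·4 − 20² = 216.
m = (10·4 − 20·(-1))/216 = 5/18; b = (154·(-1) − 20·10)/216 = -59/36.

b = -1.64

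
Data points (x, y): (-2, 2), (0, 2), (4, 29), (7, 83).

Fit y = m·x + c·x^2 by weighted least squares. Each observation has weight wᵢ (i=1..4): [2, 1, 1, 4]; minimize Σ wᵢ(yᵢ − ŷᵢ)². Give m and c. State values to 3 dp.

From the data, Σwᵢ·x·x = 220, Σwᵢ·x·x^2 = 1420, Σwᵢ·x^2·x^2 = 9892.
And Σwᵢ·x·y = 2432, Σwᵢ·x^2·y = 16748.
Eliminating c: 9892·(row 1) − 1420·(row 2) gives 159840·m = 9892·2432 − 1420·16748 = 275184, so m = 637/370.
Then c = (16748 − 1420·(637/370))/9892 = 107/74.

m = 1.722, c = 1.446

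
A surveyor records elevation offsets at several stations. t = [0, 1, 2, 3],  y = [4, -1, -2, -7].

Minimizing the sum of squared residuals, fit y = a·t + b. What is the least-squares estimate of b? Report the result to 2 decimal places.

Entries of MᵀM: Σt·t = 14, Σt = 6, Σ1 = 4.
Moment sums: Σt·y = -26, Σy = -6.
MᵀM·[a, b]ᵀ = Mᵀy becomes [[14, 6]; [6, 4]]·[a, b]ᵀ = [-26, -6]ᵀ.
Eliminating b: 4·(row 1) − 6·(row 2) gives 20·a = 4·(-26) − 6·(-6) = -68, so a = -17/5.
Then b = ((-6) − 6·(-17/5))/4 = 18/5.

b = 3.60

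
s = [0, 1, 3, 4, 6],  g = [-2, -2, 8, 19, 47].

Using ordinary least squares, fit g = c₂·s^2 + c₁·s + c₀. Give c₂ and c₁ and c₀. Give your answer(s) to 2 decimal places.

c₂ = 1.55, c₁ = -1.09, c₀ = -2.22

Normal-equation sums: Σs^2·s^2 = 1634, Σs^2·s = 308, Σs^2 = 62, Σs·s = 62, Σs = 14, Σ1 = 5.
Moment sums: Σs^2·g = 2066, Σs·g = 380, Σg = 70.
Inverting the 3×3 Gram matrix, [c₂, c₁, c₀]ᵀ = [359/231, -12/11, -512/231]ᵀ.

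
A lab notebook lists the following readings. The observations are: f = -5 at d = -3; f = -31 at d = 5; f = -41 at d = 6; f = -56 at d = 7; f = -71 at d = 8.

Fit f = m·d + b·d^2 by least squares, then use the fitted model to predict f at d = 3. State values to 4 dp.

f̂ = -12.3517

Sums needed: Σd·d = 183, Σd·d^2 = 1169, Σd^2·d^2 = 8499.
For Xᵀf: Σd·f = -1346, Σd^2·f = -9584.
Determinant 183·8499 − 1169² = 188756.
m = ((-1346)·8499 − 1169·(-9584))/188756 = -117979/94378; b = (183·(-9584) − 1169·(-1346))/188756 = -90199/94378.
At d = 3: f̂ = (-117979/94378)·(3) + (-90199/94378)·(9) = -582864/47189.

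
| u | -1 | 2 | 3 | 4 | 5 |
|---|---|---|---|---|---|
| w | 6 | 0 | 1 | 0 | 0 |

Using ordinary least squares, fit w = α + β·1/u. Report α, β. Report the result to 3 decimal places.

α = 1.637, β = -4.189

Sums needed: Σ1 = 5, Σ1/u = 17/60, Σ1/u·1/u = 5269/3600.
Right-hand side: Σw = 7, Σ1/u·w = -17/3.
Normal equations: [[5, 17/60]; [17/60, 5269/3600]]·[α, β]ᵀ = [7, -17/3]ᵀ.
Δ = 5·(5269/3600) − (17/60)² = 3257/450.
α = (7·(5269/3600) − (17/60)·(-17/3))/(3257/450) = 42663/26056; β = (5·(-17/3) − (17/60)·7)/(3257/450) = -27285/6514.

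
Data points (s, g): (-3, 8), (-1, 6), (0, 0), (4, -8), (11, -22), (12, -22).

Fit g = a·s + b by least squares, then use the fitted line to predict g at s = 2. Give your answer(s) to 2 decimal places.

ĝ = -2.52

Forming XᵀX = [[291, 23]; [23, 6]] and Xᵀg = [-568, -38]ᵀ gives XᵀX·[a, b]ᵀ = Xᵀg.
Eliminating b: 6·(row 1) − 23·(row 2) gives 1217·a = 6·(-568) − 23·(-38) = -2534, so a = -2534/1217.
Then b = ((-38) − 23·(-2534/1217))/6 = 2006/1217.
At s = 2: ĝ = (-2534/1217)·(2) + (2006/1217)·(1) = -3062/1217.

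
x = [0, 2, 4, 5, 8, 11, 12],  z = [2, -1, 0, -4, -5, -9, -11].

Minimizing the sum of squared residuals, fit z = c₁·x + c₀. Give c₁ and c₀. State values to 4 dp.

The normal system MᵀM·[c₁, c₀]ᵀ = Mᵀz is [[374, 42]; [42, 7]]·[c₁, c₀]ᵀ = [-293, -28]ᵀ.
Determinant 374·7 − 42² = 854.
c₁ = ((-293)·7 − 42·(-28))/854 = -125/122; c₀ = (374·(-28) − 42·(-293))/854 = 131/61.

c₁ = -1.0246, c₀ = 2.1475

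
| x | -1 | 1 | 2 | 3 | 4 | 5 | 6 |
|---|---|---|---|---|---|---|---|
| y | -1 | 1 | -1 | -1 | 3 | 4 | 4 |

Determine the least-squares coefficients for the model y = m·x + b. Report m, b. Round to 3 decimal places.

m = 0.783, b = -0.951

Setting ∂/∂m … = 0 gives: 92·m + 20·b = 53;  20·m + 7·b = 9.
(Σx·x = 92, Σx = 20, Σ1 = 7, Σx·y = 53, Σy = 9.)
Δ = 92·7 − 20² = 244.
m = (53·7 − 20·9)/244 = 191/244; b = (92·9 − 20·53)/244 = -58/61.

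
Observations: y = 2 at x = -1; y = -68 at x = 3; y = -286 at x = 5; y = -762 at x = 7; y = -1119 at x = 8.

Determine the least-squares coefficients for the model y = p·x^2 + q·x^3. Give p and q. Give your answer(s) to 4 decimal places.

p = -1.5068, q = -1.9995

Forming AᵀA = [[7204, 52942]; [52942, 396148]] and Aᵀy = [-116714, -871882]ᵀ gives AᵀA·[p, q]ᵀ = Aᵀy.
Eliminating q: 396148·(row 1) − 52942·(row 2) gives 50994828·p = 396148·(-116714) − 52942·(-871882) = -76840828, so p = -19210207/12748707.
Then q = ((-871882) − 52942·(-19210207/12748707))/396148 = -25491335/12748707.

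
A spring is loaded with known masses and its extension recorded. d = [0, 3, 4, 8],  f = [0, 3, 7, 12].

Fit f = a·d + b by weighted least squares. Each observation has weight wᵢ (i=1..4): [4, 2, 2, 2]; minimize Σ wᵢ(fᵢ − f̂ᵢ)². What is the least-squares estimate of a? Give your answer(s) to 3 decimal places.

a = 1.523

XᵀWX·[a, b]ᵀ = XᵀWf reads: 178·a + 30·b = 266;  30·a + 10·b = 44.
(Σwᵢ·d·d = 178, Σwᵢ·d = 30, Σwᵢ·1 = 10, Σwᵢ·d·f = 266, Σwᵢ·f = 44.)
Determinant 178·10 − 30² = 880.
a = (266·10 − 30·44)/880 = 67/44; b = (178·44 − 30·266)/880 = -37/220.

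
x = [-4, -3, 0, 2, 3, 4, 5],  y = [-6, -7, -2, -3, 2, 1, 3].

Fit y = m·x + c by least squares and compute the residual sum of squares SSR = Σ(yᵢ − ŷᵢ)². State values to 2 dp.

From the data, Σx·x = 79, Σx = 7, Σ1 = 7.
Moment sums: Σx·y = 64, Σy = -12.
AᵀA·[m, c]ᵀ = Aᵀy becomes [[79, 7]; [7, 7]]·[m, c]ᵀ = [64, -12]ᵀ.
Δ = 79·7 − 7² = 504.
m = (64·7 − 7·(-12))/504 = 19/18; c = (79·(-12) − 7·64)/504 = -349/126.
Residuals: 125/126, -67/63, 97/126, -295/126, 101/63, -19/42, 31/63; SSR = 706/63.

SSR = 11.21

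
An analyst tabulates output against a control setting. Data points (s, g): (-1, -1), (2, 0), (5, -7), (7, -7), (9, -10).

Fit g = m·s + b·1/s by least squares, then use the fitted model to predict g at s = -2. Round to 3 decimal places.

Normal-equation sums: Σs·s = 160, Σs·1/s = 5, Σ1/s·1/s = 525001/396900.
And Σs·g = -173, Σ1/s·g = -113/45.
XᵀX·[m, b]ᵀ = Xᵀg becomes [[160, 5]; [5, 525001/396900]]·[m, b]ᵀ = [-173, -113/45]ᵀ.
Eliminating b: (525001/396900)·(row 1) − 5·(row 2) gives (3703883/19845)·m = (525001/396900)·(-173) − 5·(-113/45) = -85841873/396900, so m = -85841873/74077660.
Then b = ((-113/45) − 5·(-85841873/74077660))/(525001/396900) = 9192645/3703883.
At s = -2: ĝ = (-85841873/74077660)·(-2) + (9192645/3703883)·(-1/2) = 19939324/18519415.

ĝ = 1.077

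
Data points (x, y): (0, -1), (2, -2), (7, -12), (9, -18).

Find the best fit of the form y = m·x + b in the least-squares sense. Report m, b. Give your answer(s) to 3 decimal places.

Sums needed: Σx·x = 134, Σx = 18, Σ1 = 4.
For Aᵀy: Σx·y = -250, Σy = -33.
Normal equations: [[134, 18]; [18, 4]]·[m, b]ᵀ = [-250, -33]ᵀ.
Eliminating b: 4·(row 1) − 18·(row 2) gives 212·m = 4·(-250) − 18·(-33) = -406, so m = -203/106.
Then b = ((-33) − 18·(-203/106))/4 = 39/106.

m = -1.915, b = 0.368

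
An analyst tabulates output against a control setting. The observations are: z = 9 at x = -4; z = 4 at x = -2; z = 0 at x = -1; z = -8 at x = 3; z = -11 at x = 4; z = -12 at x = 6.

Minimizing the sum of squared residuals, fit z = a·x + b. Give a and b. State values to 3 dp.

a = -2.184, b = -0.816

With design matrix A, AᵀA = [[82, 6]; [6, 6]] and Aᵀz = [-184, -18]ᵀ.
Eliminating b: 6·(row 1) − 6·(row 2) gives 456·a = 6·(-184) − 6·(-18) = -996, so a = -83/38.
Then b = ((-18) − 6·(-83/38))/6 = -31/38.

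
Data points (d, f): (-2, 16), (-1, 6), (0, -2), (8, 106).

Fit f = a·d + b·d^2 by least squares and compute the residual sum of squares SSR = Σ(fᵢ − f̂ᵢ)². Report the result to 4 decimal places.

SSR = 4.0130

With design matrix X, XᵀX = [[69, 503]; [503, 4113]] and Xᵀf = [810, 6854]ᵀ.
Eliminating b: 4113·(row 1) − 503·(row 2) gives 30788·a = 4113·810 − 503·6854 = -116032, so a = -29008/7697.
Then b = (6854 − 503·(-29008/7697))/4113 = 16374/7697.
Residuals: -360/7697, 800/7697, -2, 10/7697; SSR = 30888/7697.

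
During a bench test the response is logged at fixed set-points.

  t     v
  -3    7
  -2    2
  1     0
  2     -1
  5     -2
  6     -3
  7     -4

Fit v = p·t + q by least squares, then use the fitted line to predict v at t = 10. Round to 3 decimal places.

From the data, Σt·t = 128, Σt = 16, Σ1 = 7.
And Σt·v = -83, Σv = -1.
Normal equations: [[128, 16]; [16, 7]]·[p, q]ᵀ = [-83, -1]ᵀ.
Determinant 128·7 − 16² = 640.
p = ((-83)·7 − 16·(-1))/640 = -113/128; q = (128·(-1) − 16·(-83))/640 = 15/8.
At t = 10: v̂ = (-113/128)·(10) + (15/8)·(1) = -445/64.

v̂ = -6.953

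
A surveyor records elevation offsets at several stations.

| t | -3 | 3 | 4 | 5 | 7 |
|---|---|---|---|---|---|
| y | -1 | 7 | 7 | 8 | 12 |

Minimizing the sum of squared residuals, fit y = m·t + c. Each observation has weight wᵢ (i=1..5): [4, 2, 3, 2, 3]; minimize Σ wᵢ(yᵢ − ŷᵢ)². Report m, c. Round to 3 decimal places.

The normal system XᵀWX·[m, c]ᵀ = XᵀWy is [[299, 37]; [37, 14]]·[m, c]ᵀ = [470, 83]ᵀ.
Eliminating c: 14·(row 1) − 37·(row 2) gives 2817·m = 14·470 − 37·83 = 3509, so m = 3509/2817.
Then c = (83 − 37·(3509/2817))/14 = 7427/2817.

m = 1.246, c = 2.636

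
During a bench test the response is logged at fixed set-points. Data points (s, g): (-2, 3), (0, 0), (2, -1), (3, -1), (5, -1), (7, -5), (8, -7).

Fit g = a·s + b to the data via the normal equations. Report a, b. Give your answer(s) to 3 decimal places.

From the data, Σs·s = 155, Σs = 23, Σ1 = 7.
Moment sums: Σs·g = -107, Σg = -12.
So MᵀM·[a, b]ᵀ = Mᵀg: [[155, 23]; [23, 7]]·[a, b]ᵀ = [-107, -12]ᵀ.
det = 155·7 − 23² = 556.
a = ((-107)·7 − 23·(-12))/556 = -473/556; b = (155·(-12) − 23·(-107))/556 = 601/556.

a = -0.851, b = 1.081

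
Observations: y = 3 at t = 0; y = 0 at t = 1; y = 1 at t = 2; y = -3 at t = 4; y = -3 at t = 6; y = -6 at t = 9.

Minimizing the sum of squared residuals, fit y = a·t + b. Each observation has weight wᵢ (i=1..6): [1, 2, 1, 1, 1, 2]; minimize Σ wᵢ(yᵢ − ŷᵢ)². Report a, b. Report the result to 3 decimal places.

a = -0.870, b = 1.728

Sums needed: Σwᵢ·t·t = 220, Σwᵢ·t = 32, Σwᵢ·1 = 8.
Moment sums: Σwᵢ·t·y = -136, Σwᵢ·y = -14.
Normal equations: [[220, 32]; [32, 8]]·[a, b]ᵀ = [-136, -14]ᵀ.
Determinant 220·8 − 32² = 736.
a = ((-136)·8 − 32·(-14))/736 = -20/23; b = (220·(-14) − 32·(-136))/736 = 159/92.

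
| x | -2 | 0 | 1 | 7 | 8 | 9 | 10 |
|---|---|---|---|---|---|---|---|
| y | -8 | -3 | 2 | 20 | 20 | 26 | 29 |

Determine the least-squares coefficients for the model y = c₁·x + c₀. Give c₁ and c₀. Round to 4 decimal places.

c₁ = 3.0438, c₀ = -2.0637

With design matrix A, AᵀA = [[299, 33]; [33, 7]] and Aᵀy = [842, 86]ᵀ.
Δ = 299·7 − 33² = 1004.
c₁ = (842·7 − 33·86)/1004 = 764/251; c₀ = (299·86 − 33·842)/1004 = -518/251.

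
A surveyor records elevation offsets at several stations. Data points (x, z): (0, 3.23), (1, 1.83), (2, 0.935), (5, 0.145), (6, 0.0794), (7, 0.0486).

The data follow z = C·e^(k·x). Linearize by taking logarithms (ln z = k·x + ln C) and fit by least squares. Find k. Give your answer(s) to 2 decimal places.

k = -0.61

Taking logs, ln z = k·x + ln C, so regress ln z on x.
Σx = 21.0000, Σ(x)² = 115.0000, Σln z = -5.7788, Σx·ln z = -45.5537.
Equations: 115.0000·k + 21.0000·ln C = -45.5537;  21.0000·k + 6·ln C = -5.7788.
Δ = 115.0000·6 − (21.0000)² = 249.0000; k = (-45.5537·6 − 21.0000·-5.7788)/249.0000 = -0.61031, ln C = (115.0000·-5.7788 − 21.0000·-45.5537)/249.0000 = 1.17294.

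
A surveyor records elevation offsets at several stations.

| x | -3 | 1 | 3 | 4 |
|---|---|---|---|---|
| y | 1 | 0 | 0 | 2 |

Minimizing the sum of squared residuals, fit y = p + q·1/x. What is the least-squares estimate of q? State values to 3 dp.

With design matrix M, MᵀM = [[4, 5/4]; [5/4, 185/144]] and Mᵀy = [3, 1/6]ᵀ.
Eliminating q: (185/144)·(row 1) − (5/4)·(row 2) gives (515/144)·p = (185/144)·3 − (5/4)·(1/6) = 175/48, so p = 105/103.
Then q = ((1/6) − (5/4)·(105/103))/(185/144) = -444/515.

q = -0.862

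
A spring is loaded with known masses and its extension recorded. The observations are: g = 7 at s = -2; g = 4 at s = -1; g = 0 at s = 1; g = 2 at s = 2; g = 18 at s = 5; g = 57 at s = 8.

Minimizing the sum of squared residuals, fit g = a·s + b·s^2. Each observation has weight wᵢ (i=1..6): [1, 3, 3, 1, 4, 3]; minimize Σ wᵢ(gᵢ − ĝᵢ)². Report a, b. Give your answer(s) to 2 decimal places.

Compute the Gram sums: Σwᵢ·s·s = 306, Σwᵢ·s·s^2 = 2036, Σwᵢ·s^2·s^2 = 14826.
And Σwᵢ·s·g = 1706, Σwᵢ·s^2·g = 12792.
Determinant 306·14826 − 2036² = 391460.
a = (1706·14826 − 2036·12792)/391460 = -187839/97865; b = (306·12792 − 2036·1706)/391460 = 110234/97865.

a = -1.92, b = 1.13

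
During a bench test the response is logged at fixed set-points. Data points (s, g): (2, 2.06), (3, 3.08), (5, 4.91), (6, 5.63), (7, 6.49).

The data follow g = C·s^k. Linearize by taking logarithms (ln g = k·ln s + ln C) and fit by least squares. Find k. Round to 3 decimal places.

With ln gᵢ as the transformed response and ln sᵢ as the regressor:
Σln s = 7.1389, Σ(ln s)² = 11.2747, Σln g = 7.0373, Σln s·ln g = 11.0336.
Equations: 11.2747·k + 7.1389·ln C = 11.0336;  7.1389·k + 5·ln C = 7.0373.
Δ = 11.2747·5 − (7.1389)² = 5.4099; k = (11.0336·5 − 7.1389·7.0373)/5.4099 = 0.91124, ln C = (11.2747·7.0373 − 7.1389·11.0336)/5.4099 = 0.10642.

k = 0.911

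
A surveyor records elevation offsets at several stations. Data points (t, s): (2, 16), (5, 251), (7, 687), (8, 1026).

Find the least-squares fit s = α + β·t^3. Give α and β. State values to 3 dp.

Normal-equation sums: Σ1 = 4, Σt^3 = 988, Σt^3·t^3 = 395482.
Moment sums: Σs = 1980, Σt^3·s = 792456.
Eliminating β: 395482·(row 1) − 988·(row 2) gives 605784·α = 395482·1980 − 988·792456 = 107832, so α = 4493/25241.
Then β = (792456 − 988·(4493/25241))/395482 = 50566/25241.

α = 0.178, β = 2.003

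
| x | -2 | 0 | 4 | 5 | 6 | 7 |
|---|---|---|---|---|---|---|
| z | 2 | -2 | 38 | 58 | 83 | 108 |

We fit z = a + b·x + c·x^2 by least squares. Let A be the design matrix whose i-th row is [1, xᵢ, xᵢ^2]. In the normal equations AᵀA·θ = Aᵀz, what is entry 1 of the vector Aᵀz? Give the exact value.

287

Entry 1 ↔ basis 1, so (Aᵀz)_{1} = Σᵢ zᵢ = (1)·(2) + (1)·(-2) + (1)·(38) + (1)·(58) + (1)·(83) + (1)·(108) = 287.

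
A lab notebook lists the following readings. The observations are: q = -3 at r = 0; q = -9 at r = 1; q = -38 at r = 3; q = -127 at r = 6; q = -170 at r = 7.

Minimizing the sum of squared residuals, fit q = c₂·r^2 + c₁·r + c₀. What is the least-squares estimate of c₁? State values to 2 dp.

c₁ = -2.38

MᵀM·[c₂, c₁, c₀]ᵀ = Mᵀq reads: 3779·c₂ + 587·c₁ + 95·c₀ = -13253;  587·c₂ + 95·c₁ + 17·c₀ = -2075;  95·c₂ + 17·c₁ + 5·c₀ = -347.
(Σr^2·r^2 = 3779, Σr^2·r = 587, Σr^2 = 95, Σr·r = 95, Σr = 17, Σ1 = 5, Σr^2·q = -13253, Σr·q = -2075, Σq = -347.)
Inverting the 3×3 Gram matrix, [c₂, c₁, c₀]ᵀ = [-1586/519, -1234/519, -563/173]ᵀ.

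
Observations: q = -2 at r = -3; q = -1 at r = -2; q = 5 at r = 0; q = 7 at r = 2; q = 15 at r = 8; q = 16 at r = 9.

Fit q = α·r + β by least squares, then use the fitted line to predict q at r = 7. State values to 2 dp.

From the data, Σr·r = 162, Σr = 14, Σ1 = 6.
Moment sums: Σr·q = 286, Σq = 40.
Normal equations: [[162, 14]; [14, 6]]·[α, β]ᵀ = [286, 40]ᵀ.
Δ = 162·6 − 14² = 776.
α = (286·6 − 14·40)/776 = 289/194; β = (162·40 − 14·286)/776 = 619/194.
At r = 7: q̂ = (289/194)·(7) + (619/194)·(1) = 1321/97.

q̂ = 13.62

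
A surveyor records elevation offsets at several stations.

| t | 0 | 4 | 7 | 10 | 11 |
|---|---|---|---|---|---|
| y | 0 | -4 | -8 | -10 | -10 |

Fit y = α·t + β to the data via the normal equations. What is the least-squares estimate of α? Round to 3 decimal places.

The normal equations are: 286·α + 32·β = -282;  32·α + 5·β = -32.
(Σt·t = 286, Σt = 32, Σ1 = 5, Σt·y = -282, Σy = -32.)
Eliminating β: 5·(row 1) − 32·(row 2) gives 406·α = 5·(-282) − 32·(-32) = -386, so α = -193/203.
Then β = ((-32) − 32·(-193/203))/5 = -64/203.

α = -0.951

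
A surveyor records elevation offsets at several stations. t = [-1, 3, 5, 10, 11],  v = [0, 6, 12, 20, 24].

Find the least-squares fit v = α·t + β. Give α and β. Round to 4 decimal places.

Forming AᵀA = [[256, 28]; [28, 5]] and Aᵀv = [542, 62]ᵀ gives AᵀA·[α, β]ᵀ = Aᵀv.
det = 256·5 − 28² = 496.
α = (542·5 − 28·62)/496 = 487/248; β = (256·62 − 28·542)/496 = 87/62.

α = 1.9637, β = 1.4032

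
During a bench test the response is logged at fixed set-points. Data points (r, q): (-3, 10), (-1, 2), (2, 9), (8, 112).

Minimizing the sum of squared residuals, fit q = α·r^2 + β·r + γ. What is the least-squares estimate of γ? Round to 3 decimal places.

Setting ∂/∂α … = 0 gives: 4194·α + 492·β + 78·γ = 7296;  492·α + 78·β + 6·γ = 882;  78·α + 6·β + 4·γ = 133.
Solving the 3×3 system (Gaussian elimination) gives α = 7615/4868, β = 6765/4868, γ = 3221/4868.

γ = 0.662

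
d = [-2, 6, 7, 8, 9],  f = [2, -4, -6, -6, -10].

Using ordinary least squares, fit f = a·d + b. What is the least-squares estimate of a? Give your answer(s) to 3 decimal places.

The normal equations are: 234·a + 28·b = -208;  28·a + 5·b = -24.
(Σd·d = 234, Σd = 28, Σ1 = 5, Σd·f = -208, Σf = -24.)
Δ = 234·5 − 28² = 386.
a = ((-208)·5 − 28·(-24))/386 = -184/193; b = (234·(-24) − 28·(-208))/386 = 104/193.

a = -0.953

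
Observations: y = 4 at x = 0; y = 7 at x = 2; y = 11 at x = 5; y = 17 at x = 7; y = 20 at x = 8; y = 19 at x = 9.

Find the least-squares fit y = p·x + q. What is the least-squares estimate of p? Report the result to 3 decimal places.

With design matrix A, AᵀA = [[223, 31]; [31, 6]] and Aᵀy = [519, 78]ᵀ.
det = 223·6 − 31² = 377.
p = (519·6 − 31·78)/377 = 24/13; q = (223·78 − 31·519)/377 = 45/13.

p = 1.846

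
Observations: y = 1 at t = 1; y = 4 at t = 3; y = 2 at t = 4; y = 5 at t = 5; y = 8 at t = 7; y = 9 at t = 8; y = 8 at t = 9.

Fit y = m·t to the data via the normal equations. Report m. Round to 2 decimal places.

m = 1.00

The normal equations are: 245·m = 246.
m = 246/245 = 1.00408.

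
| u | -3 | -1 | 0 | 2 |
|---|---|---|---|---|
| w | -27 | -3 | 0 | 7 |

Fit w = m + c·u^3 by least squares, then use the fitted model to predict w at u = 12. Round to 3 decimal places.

ŵ = 1674.811

Normal-equation sums: Σ1 = 4, Σu^3 = -20, Σu^3·u^3 = 794.
And Σw = -23, Σu^3·w = 788.
det = 4·794 − (-20)² = 2776.
m = ((-23)·794 − (-20)·788)/2776 = -1251/1388; c = (4·788 − (-20)·(-23))/2776 = 673/694.
At u = 12: ŵ = (-1251/1388)·(1) + (673/694)·(1728) = 2324637/1388.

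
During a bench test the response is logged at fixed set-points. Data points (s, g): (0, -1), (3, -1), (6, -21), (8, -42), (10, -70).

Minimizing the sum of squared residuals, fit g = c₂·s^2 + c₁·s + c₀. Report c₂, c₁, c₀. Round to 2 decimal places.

c₂ = -0.92, c₁ = 2.27, c₀ = -0.59

Sums needed: Σs^2·s^2 = 15473, Σs^2·s = 1755, Σs^2 = 209, Σs·s = 209, Σs = 27, Σ1 = 5.
For Aᵀg: Σs^2·g = -10453, Σs·g = -1165, Σg = -135.
AᵀA·[c₂, c₁, c₀]ᵀ = Aᵀg becomes [[15473, 1755, 209]; [1755, 209, 27]; [209, 27, 5]]·[c₂, c₁, c₀]ᵀ = [-10453, -1165, -135]ᵀ.
Solving the 3×3 system (Gaussian elimination) gives c₂ = -19301/20868, c₁ = 15779/6956, c₀ = -6137/10434.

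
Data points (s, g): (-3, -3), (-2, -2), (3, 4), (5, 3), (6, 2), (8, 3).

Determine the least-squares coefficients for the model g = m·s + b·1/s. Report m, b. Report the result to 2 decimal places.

m = 0.31, b = 4.95

With design matrix M, MᵀM = [[147, 6]; [6, 889/1600]] and Mᵀg = [76, 557/120]ᵀ.
Eliminating b: (889/1600)·(row 1) − 6·(row 2) gives (73083/1600)·m = (889/1600)·76 − 6·(557/120) = 5751/400, so m = 7668/24361.
Then b = ((557/120) − 6·(7668/24361))/(889/1600) = 362120/73083.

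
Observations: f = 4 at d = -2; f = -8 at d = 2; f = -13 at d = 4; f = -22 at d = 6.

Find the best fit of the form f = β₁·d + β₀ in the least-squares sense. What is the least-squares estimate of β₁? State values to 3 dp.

Normal-equation sums: Σd·d = 60, Σd = 10, Σ1 = 4.
For Xᵀf: Σd·f = -208, Σf = -39.
Determinant 60·4 − 10² = 140.
β₁ = ((-208)·4 − 10·(-39))/140 = -221/70; β₀ = (60·(-39) − 10·(-208))/140 = -13/7.

β₁ = -3.157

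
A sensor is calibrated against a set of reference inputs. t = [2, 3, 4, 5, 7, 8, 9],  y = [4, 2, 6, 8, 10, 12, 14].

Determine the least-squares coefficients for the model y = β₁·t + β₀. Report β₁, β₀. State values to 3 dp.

Normal-equation sums: Σt·t = 248, Σt = 38, Σ1 = 7.
Right-hand side: Σt·y = 370, Σy = 56.
So XᵀX·[β₁, β₀]ᵀ = Xᵀy: [[248, 38]; [38, 7]]·[β₁, β₀]ᵀ = [370, 56]ᵀ.
Δ = 248·7 − 38² = 292.
β₁ = (370·7 − 38·56)/292 = 231/146; β₀ = (248·56 − 38·370)/292 = -43/73.

β₁ = 1.582, β₀ = -0.589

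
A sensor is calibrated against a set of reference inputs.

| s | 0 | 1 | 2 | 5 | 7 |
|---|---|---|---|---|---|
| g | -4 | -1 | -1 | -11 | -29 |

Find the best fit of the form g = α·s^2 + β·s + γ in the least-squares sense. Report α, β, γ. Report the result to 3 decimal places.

α = -1.052, β = 3.812, γ = -4.006

Sums needed: Σs^2·s^2 = 3043, Σs^2·s = 477, Σs^2 = 79, Σs·s = 79, Σs = 15, Σ1 = 5.
For Mᵀg: Σs^2·g = -1701, Σs·g = -261, Σg = -46.
Row-reducing yields α = -9007/8558, β = 32619/8558, γ = -17140/4279.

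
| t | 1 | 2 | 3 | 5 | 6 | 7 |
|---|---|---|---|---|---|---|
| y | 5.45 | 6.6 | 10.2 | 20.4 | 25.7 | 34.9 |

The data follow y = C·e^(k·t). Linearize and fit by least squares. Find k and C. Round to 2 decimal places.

Let Y = ln y. Fitting Y = k·t + ln C by least squares:
Sums: Σt = 24.0000, Σ(t)² = 124.0000, Σln y = 15.7196, Σt·ln y = 71.8609.
Normal system: [[124.0000, 24.0000]; [24.0000, 6]]·[k, ln C]ᵀ = [71.8609, 15.7196]ᵀ.
Slope k = (n·Σt·ln y − Σt·Σln y)/(n·Σ(t)² − (Σt)²) = (6·71.8609 − 24.0000·15.7196)/168.0000 = 0.32081; ln C = (Σln y − k·Σt)/n = 1.33670, so C = exp(1.33670) = 3.80647.

k = 0.32, C = 3.81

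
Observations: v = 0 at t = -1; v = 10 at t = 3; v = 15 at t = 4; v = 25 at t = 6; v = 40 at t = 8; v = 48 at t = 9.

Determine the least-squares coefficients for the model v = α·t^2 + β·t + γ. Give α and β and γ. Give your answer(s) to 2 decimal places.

α = 0.38, β = 1.75, γ = 1.41

Setting ∂/∂α … = 0 gives: 12291·α + 1547·β + 207·γ = 7678;  1547·α + 207·β + 29·γ = 992;  207·α + 29·β + 6·γ = 138.
Row-reducing yields α = 52021/136488, β = 79447/45496, γ = 96259/68244.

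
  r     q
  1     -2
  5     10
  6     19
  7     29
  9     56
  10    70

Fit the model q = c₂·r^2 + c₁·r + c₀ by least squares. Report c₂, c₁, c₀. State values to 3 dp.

c₂ = 0.978, c₁ = -2.652, c₀ = -0.487

Entries of MᵀM: Σr^2·r^2 = 20884, Σr^2·r = 2414, Σr^2 = 292, Σr·r = 292, Σr = 38, Σ1 = 6.
Right-hand side: Σr^2·q = 13889, Σr·q = 1569, Σq = 182.
Row-reducing yields c₂ = 226/231, c₁ = -175/66, c₀ = -75/154.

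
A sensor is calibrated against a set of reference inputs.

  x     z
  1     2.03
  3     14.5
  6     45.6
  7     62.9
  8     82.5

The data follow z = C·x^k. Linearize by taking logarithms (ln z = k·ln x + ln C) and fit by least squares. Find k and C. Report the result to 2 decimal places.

Taking logs, ln z = k·ln x + ln C, so regress ln z on ln x.
Sums: Σln x = 6.9157, Σ(ln x)² = 12.5280, Σln z = 15.7564, Σln x·ln z = 27.0174.
Normal system: [[12.5280, 6.9157]; [6.9157, 5]]·[k, ln C]ᵀ = [27.0174, 15.7564]ᵀ.
Δ = 12.5280·5 − (6.9157)² = 14.8127; k = (27.0174·5 − 6.9157·15.7564)/14.8127 = 1.76335, ln C = (12.5280·15.7564 − 6.9157·27.0174)/14.8127 = 0.71232, so C = exp(0.71232) = 2.03871.

k = 1.76, C = 2.04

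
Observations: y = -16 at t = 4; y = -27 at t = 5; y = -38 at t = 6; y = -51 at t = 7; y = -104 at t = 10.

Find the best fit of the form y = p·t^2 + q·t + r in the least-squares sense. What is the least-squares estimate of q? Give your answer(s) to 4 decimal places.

Forming XᵀX = [[14578, 1748, 226]; [1748, 226, 32]; [226, 32, 5]] and Xᵀy = [-15198, -1824, -236]ᵀ gives XᵀX·[p, q, r]ᵀ = Xᵀy.
Solving the 3×3 system (Gaussian elimination) gives p = -613/637, q = -54/49, r = 2134/637.

q = -1.1020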